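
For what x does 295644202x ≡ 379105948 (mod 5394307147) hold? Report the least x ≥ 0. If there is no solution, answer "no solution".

First find gcd(295644202, 5394307147):
5394307147 = 18·295644202 + 72711511
295644202 = 4·72711511 + 4798158
72711511 = 15·4798158 + 739141
4798158 = 6·739141 + 363312
739141 = 2·363312 + 12517
363312 = 29·12517 + 319
12517 = 39·319 + 76
319 = 4·76 + 15
76 = 5·15 + 1
15 = 15·1 + 0
gcd = 1, so a unique solution mod 5394307147 exists.
Back-substitute for the Bézout coefficients:
1 = 76 − 5·15
1 = −5·319 + 21·76
1 = 21·12517 − 824·319
1 = −824·363312 + 23917·12517
1 = 23917·739141 − 48658·363312
1 = −48658·4798158 + 315865·739141
1 = 315865·72711511 − 4786633·4798158
1 = −4786633·295644202 + 19462397·72711511
1 = 19462397·5394307147 − 355109779·295644202
So 295644202·(-355109779) ≡ 1 (mod 5394307147), giving 295644202⁻¹ ≡ 5039197368.
x ≡ 295644202⁻¹·379105948 ≡ 5039197368·379105948 ≡ 5227040936 (mod 5394307147).

5227040936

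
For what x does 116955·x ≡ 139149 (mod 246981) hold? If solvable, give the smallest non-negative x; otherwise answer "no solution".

53547

First find gcd(116955, 246981):
246981 = 2×116955 + 13071
116955 = 8×13071 + 12387
13071 = 1×12387 + 684
12387 = 18×684 + 75
684 = 9×75 + 9
75 = 8×9 + 3
9 = 3×3 + 0
gcd = 3 and 3 | 139149, so solutions exist. Divide through by 3: 38985x ≡ 46383 (mod 82327).
Now find 38985⁻¹ mod 82327:
82327 = 2*38985 + 4357
38985 = 8*4357 + 4129
4357 = 1*4129 + 228
4129 = 18*228 + 25
228 = 9*25 + 3
25 = 8*3 + 1
3 = 3*1 + 0
Back-substitute:
1 = 25 − 8·3
1 = −8·228 + 73·25
1 = 73·4129 − 1322·228
1 = −1322·4357 + 1395·4129
1 = 1395·38985 − 12482·4357
1 = −12482·82327 + 26359·38985
So 38985⁻¹ ≡ 26359 (mod 82327).
Then x ≡ 26359·46383 ≡ 53547 (mod 82327); the smallest non-negative solution is x = 53547.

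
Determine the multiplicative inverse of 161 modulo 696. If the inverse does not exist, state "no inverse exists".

281

gcd(696, 161) by repeated division:
696 = 4×161 + 52
161 = 3×52 + 5
52 = 10×5 + 2
5 = 2×2 + 1
2 = 2×1 + 0
gcd = 1, so the inverse exists. Back-substitute:
1 = 5 − 2·2
1 = −2·52 + 21·5
1 = 21·161 − 65·52
1 = −65·696 + 281·161
So 161·281 ≡ 1 (mod 696).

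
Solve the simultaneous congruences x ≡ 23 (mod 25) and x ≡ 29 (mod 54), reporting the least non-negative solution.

Write x = 23 + 25·k. Then 25·k ≡ 29 − 23 ≡ 6 (mod 54).
Need 25⁻¹ mod 54. Extended Euclid on (54, 25):
54 = 2*25 + 4
25 = 6*4 + 1
4 = 4*1 + 0
Back-substitute:
1 = 25 − 6·4
1 = −6·54 + 13·25
25⁻¹ ≡ 13 (mod 54), so k ≡ 13·6 ≡ 24 (mod 54).
x = 23 + 25·24 = 623.

623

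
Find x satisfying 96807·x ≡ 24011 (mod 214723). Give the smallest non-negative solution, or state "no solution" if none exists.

First find gcd(96807, 214723):
214723 = 2·96807 + 21109
96807 = 4·21109 + 12371
21109 = 1·12371 + 8738
12371 = 1·8738 + 3633
8738 = 2·3633 + 1472
3633 = 2·1472 + 689
1472 = 2·689 + 94
689 = 7·94 + 31
94 = 3·31 + 1
31 = 31·1 + 0
gcd = 1, so a unique solution mod 214723 exists.
Back-substitute for the Bézout coefficients:
1 = 94 − 3·31
1 = −3·689 + 22·94
1 = 22·1472 − 47·689
1 = −47·3633 + 116·1472
1 = 116·8738 − 279·3633
1 = −279·12371 + 395·8738
1 = 395·21109 − 674·12371
1 = −674·96807 + 3091·21109
1 = 3091·214723 − 6856·96807
So 96807·(-6856) ≡ 1 (mod 214723), giving 96807⁻¹ ≡ 207867.
x ≡ 96807⁻¹·24011 ≡ 207867·24011 ≡ 73125 (mod 214723).

73125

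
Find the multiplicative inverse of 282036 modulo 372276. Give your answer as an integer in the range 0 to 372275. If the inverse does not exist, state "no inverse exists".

Compute gcd(282036, 372276):
372276 = 1×282036 + 90240
282036 = 3×90240 + 11316
90240 = 7×11316 + 11028
11316 = 1×11028 + 288
11028 = 38×288 + 84
288 = 3×84 + 36
84 = 2×36 + 12
36 = 3×12 + 0
gcd(282036, 372276) = 12 ≠ 1, so 282036 has no multiplicative inverse modulo 372276.

no inverse exists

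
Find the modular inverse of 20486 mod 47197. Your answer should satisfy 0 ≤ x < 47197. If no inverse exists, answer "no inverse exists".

37841

gcd(47197, 20486) by repeated division:
47197 = 2·20486 + 6225
20486 = 3·6225 + 1811
6225 = 3·1811 + 792
1811 = 2·792 + 227
792 = 3·227 + 111
227 = 2·111 + 5
111 = 22·5 + 1
5 = 5·1 + 0
gcd = 1, so the inverse exists. Back-substitute:
1 = 111 − 22·5
1 = −22·227 + 45·111
1 = 45·792 − 157·227
1 = −157·1811 + 359·792
1 = 359·6225 − 1234·1811
1 = −1234·20486 + 4061·6225
1 = 4061·47197 − 9356·20486
Hence 20486⁻¹ ≡ -9356 ≡ 37841 (mod 47197).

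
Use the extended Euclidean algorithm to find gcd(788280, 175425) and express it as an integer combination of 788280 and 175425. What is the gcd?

Euclidean algorithm:
788280 = 4*175425 + 86580
175425 = 2*86580 + 2265
86580 = 38*2265 + 510
2265 = 4*510 + 225
510 = 2*225 + 60
225 = 3*60 + 45
60 = 1*45 + 15
45 = 3*15 + 0
gcd(788280, 175425) = 15.
Working backward:
15 = 60 − 45
15 = −225 + 4·60
15 = 4·510 − 9·225
15 = −9·2265 + 40·510
15 = 40·86580 − 1529·2265
15 = −1529·175425 + 3098·86580
15 = 3098·788280 − 13921·175425
So 15 = (3098)·788280 + (-13921)·175425.

15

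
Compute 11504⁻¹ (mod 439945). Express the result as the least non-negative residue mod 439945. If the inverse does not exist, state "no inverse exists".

83484

Run Euclid on (439945, 11504):
439945 = 38×11504 + 2793
11504 = 4×2793 + 332
2793 = 8×332 + 137
332 = 2×137 + 58
137 = 2×58 + 21
58 = 2×21 + 16
21 = 1×16 + 5
16 = 3×5 + 1
5 = 5×1 + 0
Since gcd(11504, 439945) = 1, back-substitute to write 1 as a combination:
1 = 16 − 3·5
1 = −3·21 + 4·16
1 = 4·58 − 11·21
1 = −11·137 + 26·58
1 = 26·332 − 63·137
1 = −63·2793 + 530·332
1 = 530·11504 − 2183·2793
1 = −2183·439945 + 83484·11504
So 11504·83484 ≡ 1 (mod 439945).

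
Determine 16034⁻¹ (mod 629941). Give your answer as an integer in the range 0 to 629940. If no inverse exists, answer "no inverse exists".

483751

Apply the Euclidean algorithm to 629941 and 16034:
629941 = 39×16034 + 4615
16034 = 3×4615 + 2189
4615 = 2×2189 + 237
2189 = 9×237 + 56
237 = 4×56 + 13
56 = 4×13 + 4
13 = 3×4 + 1
4 = 4×1 + 0
Since gcd(16034, 629941) = 1, back-substitute to write 1 as a combination:
1 = 13 − 3·4
1 = −3·56 + 13·13
1 = 13·237 − 55·56
1 = −55·2189 + 508·237
1 = 508·4615 − 1071·2189
1 = −1071·16034 + 3721·4615
1 = 3721·629941 − 146190·16034
Thus 16034·(-146190) ≡ 1 (mod 629941); reducing, -146190 mod 629941 = 483751.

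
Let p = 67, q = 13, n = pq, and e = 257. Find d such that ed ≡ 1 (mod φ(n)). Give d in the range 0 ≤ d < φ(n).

φ(n) = (p−1)(q−1) = 66·12 = 792.
Need d with 257·d ≡ 1 (mod 792). Apply the extended Euclidean algorithm:
792 = 3*257 + 21
257 = 12*21 + 5
21 = 4*5 + 1
5 = 5*1 + 0
Back-substitute:
1 = 21 − 4·5
1 = −4·257 + 49·21
1 = 49·792 − 151·257
So 257·(-151) ≡ 1 (mod 792), hence d ≡ -151 ≡ 641 (mod 792).

641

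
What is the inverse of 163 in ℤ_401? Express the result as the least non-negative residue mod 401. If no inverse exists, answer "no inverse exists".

278

Extended Euclidean algorithm:
401 = 2*163 + 75
163 = 2*75 + 13
75 = 5*13 + 10
13 = 1*10 + 3
10 = 3*3 + 1
3 = 3*1 + 0
gcd = 1, so the inverse exists. Back-substitute:
1 = 10 − 3·3
1 = −3·13 + 4·10
1 = 4·75 − 23·13
1 = −23·163 + 50·75
1 = 50·401 − 123·163
Hence 163⁻¹ ≡ -123 ≡ 278 (mod 401).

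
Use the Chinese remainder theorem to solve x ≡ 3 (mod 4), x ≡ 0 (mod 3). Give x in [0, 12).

3

Write x = 3 + 4·k. Then 4·k ≡ 0 − 3 ≡ 0 (mod 3).
Need 4⁻¹ mod 3. Extended Euclid on (3, 1):
3 = 3×1 + 0
4⁻¹ ≡ 1 (mod 3), so k ≡ 1·0 ≡ 0 (mod 3).
x = 3 + 4·0 = 3.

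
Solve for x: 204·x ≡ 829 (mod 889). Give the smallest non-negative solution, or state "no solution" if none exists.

First find gcd(204, 889):
889 = 4×204 + 73
204 = 2×73 + 58
73 = 1×58 + 15
58 = 3×15 + 13
15 = 1×13 + 2
13 = 6×2 + 1
2 = 2×1 + 0
gcd = 1, so a unique solution mod 889 exists.
Back-substitute for the Bézout coefficients:
1 = 13 − 6·2
1 = −6·15 + 7·13
1 = 7·58 − 27·15
1 = −27·73 + 34·58
1 = 34·204 − 95·73
1 = −95·889 + 414·204
So 204·(414) ≡ 1 (mod 889), giving 204⁻¹ ≡ 414.
x ≡ 204⁻¹·829 ≡ 414·829 ≡ 52 (mod 889).

52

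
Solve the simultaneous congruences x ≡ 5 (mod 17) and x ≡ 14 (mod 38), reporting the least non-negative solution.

90

Write x = 5 + 17·k. Then 17·k ≡ 14 − 5 ≡ 9 (mod 38).
Need 17⁻¹ mod 38. Extended Euclid on (38, 17):
38 = 2×17 + 4
17 = 4×4 + 1
4 = 4×1 + 0
Back-substitute:
1 = 17 − 4·4
1 = −4·38 + 9·17
17⁻¹ ≡ 9 (mod 38), so k ≡ 9·9 ≡ 5 (mod 38).
x = 5 + 17·5 = 90.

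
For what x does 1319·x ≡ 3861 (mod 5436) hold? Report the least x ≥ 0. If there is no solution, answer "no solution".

3267

First find gcd(1319, 5436):
5436 = 4·1319 + 160
1319 = 8·160 + 39
160 = 4·39 + 4
39 = 9·4 + 3
4 = 1·3 + 1
3 = 3·1 + 0
gcd = 1, so a unique solution mod 5436 exists.
Back-substitute for the Bézout coefficients:
1 = 4 − 3
1 = −39 + 10·4
1 = 10·160 − 41·39
1 = −41·1319 + 338·160
1 = 338·5436 − 1393·1319
So 1319·(-1393) ≡ 1 (mod 5436), giving 1319⁻¹ ≡ 4043.
x ≡ 1319⁻¹·3861 ≡ 4043·3861 ≡ 3267 (mod 5436).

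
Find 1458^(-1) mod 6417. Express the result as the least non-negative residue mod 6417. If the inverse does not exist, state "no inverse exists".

no inverse exists

Compute gcd(1458, 6417):
6417 = 4·1458 + 585
1458 = 2·585 + 288
585 = 2·288 + 9
288 = 32·9 + 0
gcd(1458, 6417) = 9 ≠ 1, so 1458 has no multiplicative inverse modulo 6417.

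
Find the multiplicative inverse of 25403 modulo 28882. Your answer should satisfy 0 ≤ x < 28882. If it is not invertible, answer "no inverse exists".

Euclidean algorithm on 28882, 25403:
28882 = 1×25403 + 3479
25403 = 7×3479 + 1050
3479 = 3×1050 + 329
1050 = 3×329 + 63
329 = 5×63 + 14
63 = 4×14 + 7
14 = 2×7 + 0
The gcd is 7, not 1, hence no inverse exists.

no inverse exists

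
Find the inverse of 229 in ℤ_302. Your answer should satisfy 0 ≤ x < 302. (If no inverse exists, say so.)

Run Euclid on (302, 229):
302 = 1×229 + 73
229 = 3×73 + 10
73 = 7×10 + 3
10 = 3×3 + 1
3 = 3×1 + 0
gcd = 1, so the inverse exists. Back-substitute:
1 = 10 − 3·3
1 = −3·73 + 22·10
1 = 22·229 − 69·73
1 = −69·302 + 91·229
So 229·91 ≡ 1 (mod 302).

91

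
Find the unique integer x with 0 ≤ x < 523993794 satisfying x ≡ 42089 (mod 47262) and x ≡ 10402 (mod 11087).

374451653

Write x = 42089 + 47262·k. Then 47262·k ≡ 10402 − 42089 ≡ 1574 (mod 11087).
Need 47262⁻¹ mod 11087. Extended Euclid on (11087, 2914):
11087 = 3*2914 + 2345
2914 = 1*2345 + 569
2345 = 4*569 + 69
569 = 8*69 + 17
69 = 4*17 + 1
17 = 17*1 + 0
Back-substitute:
1 = 69 − 4·17
1 = −4·569 + 33·69
1 = 33·2345 − 136·569
1 = −136·2914 + 169·2345
1 = 169·11087 − 643·2914
47262⁻¹ ≡ 10444 (mod 11087), so k ≡ 10444·1574 ≡ 7922 (mod 11087).
x = 42089 + 47262·7922 = 374451653.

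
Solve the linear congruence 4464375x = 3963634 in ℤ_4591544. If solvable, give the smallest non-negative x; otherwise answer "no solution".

First find gcd(4464375, 4591544):
4591544 = 1×4464375 + 127169
4464375 = 35×127169 + 13460
127169 = 9×13460 + 6029
13460 = 2×6029 + 1402
6029 = 4×1402 + 421
1402 = 3×421 + 139
421 = 3×139 + 4
139 = 34×4 + 3
4 = 1×3 + 1
3 = 3×1 + 0
gcd = 1, so a unique solution mod 4591544 exists.
Back-substitute for the Bézout coefficients:
1 = 4 − 3
1 = −139 + 35·4
1 = 35·421 − 106·139
1 = −106·1402 + 353·421
1 = 353·6029 − 1518·1402
1 = −1518·13460 + 3389·6029
1 = 3389·127169 − 32019·13460
1 = −32019·4464375 + 1124054·127169
1 = 1124054·4591544 − 1156073·4464375
So 4464375·(-1156073) ≡ 1 (mod 4591544), giving 4464375⁻¹ ≡ 3435471.
x ≡ 4464375⁻¹·3963634 ≡ 3435471·3963634 ≡ 465662 (mod 4591544).

465662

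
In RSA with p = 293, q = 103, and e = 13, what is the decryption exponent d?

27493

φ(n) = (p−1)(q−1) = 292·102 = 29784.
Need d with 13·d ≡ 1 (mod 29784). Apply the extended Euclidean algorithm:
29784 = 2291·13 + 1
13 = 13·1 + 0
Back-substitute:
1 = 29784 − 2291·13
So 13·(-2291) ≡ 1 (mod 29784), hence d ≡ -2291 ≡ 27493 (mod 29784).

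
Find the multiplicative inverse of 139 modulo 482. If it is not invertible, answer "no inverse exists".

215

gcd(482, 139) by repeated division:
482 = 3*139 + 65
139 = 2*65 + 9
65 = 7*9 + 2
9 = 4*2 + 1
2 = 2*1 + 0
The gcd is 1. Working backward:
1 = 9 − 4·2
1 = −4·65 + 29·9
1 = 29·139 − 62·65
1 = −62·482 + 215·139
So 139·215 ≡ 1 (mod 482).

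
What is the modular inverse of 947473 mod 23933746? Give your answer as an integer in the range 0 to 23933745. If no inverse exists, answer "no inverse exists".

18237049

gcd(23933746, 947473) by repeated division:
23933746 = 25*947473 + 246921
947473 = 3*246921 + 206710
246921 = 1*206710 + 40211
206710 = 5*40211 + 5655
40211 = 7*5655 + 626
5655 = 9*626 + 21
626 = 29*21 + 17
21 = 1*17 + 4
17 = 4*4 + 1
4 = 4*1 + 0
Since gcd(947473, 23933746) = 1, back-substitute to write 1 as a combination:
1 = 17 − 4·4
1 = −4·21 + 5·17
1 = 5·626 − 149·21
1 = −149·5655 + 1346·626
1 = 1346·40211 − 9571·5655
1 = −9571·206710 + 49201·40211
1 = 49201·246921 − 58772·206710
1 = −58772·947473 + 225517·246921
1 = 225517·23933746 − 5696697·947473
Hence 947473⁻¹ ≡ -5696697 ≡ 18237049 (mod 23933746).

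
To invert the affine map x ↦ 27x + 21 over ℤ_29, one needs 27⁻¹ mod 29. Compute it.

gcd(29, 27) by repeated division:
29 = 1·27 + 2
27 = 13·2 + 1
2 = 2·1 + 0
gcd = 1, so the inverse exists. Back-substitute:
1 = 27 − 13·2
1 = −13·29 + 14·27
So 27·14 ≡ 1 (mod 29).

14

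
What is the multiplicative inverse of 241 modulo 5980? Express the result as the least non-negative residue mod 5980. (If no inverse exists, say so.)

1861

Run Euclid on (5980, 241):
5980 = 24×241 + 196
241 = 1×196 + 45
196 = 4×45 + 16
45 = 2×16 + 13
16 = 1×13 + 3
13 = 4×3 + 1
3 = 3×1 + 0
gcd = 1, so the inverse exists. Back-substitute:
1 = 13 − 4·3
1 = −4·16 + 5·13
1 = 5·45 − 14·16
1 = −14·196 + 61·45
1 = 61·241 − 75·196
1 = −75·5980 + 1861·241
So 241·1861 ≡ 1 (mod 5980).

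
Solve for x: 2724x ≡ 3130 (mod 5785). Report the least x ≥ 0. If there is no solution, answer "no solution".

First find gcd(2724, 5785):
5785 = 2*2724 + 337
2724 = 8*337 + 28
337 = 12*28 + 1
28 = 28*1 + 0
gcd = 1, so a unique solution mod 5785 exists.
Back-substitute for the Bézout coefficients:
1 = 337 − 12·28
1 = −12·2724 + 97·337
1 = 97·5785 − 206·2724
So 2724·(-206) ≡ 1 (mod 5785), giving 2724⁻¹ ≡ 5579.
x ≡ 2724⁻¹·3130 ≡ 5579·3130 ≡ 3140 (mod 5785).

3140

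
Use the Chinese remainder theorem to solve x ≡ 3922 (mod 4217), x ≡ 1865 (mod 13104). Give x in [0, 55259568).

41292569

Write x = 3922 + 4217·k. Then 4217·k ≡ 1865 − 3922 ≡ 11047 (mod 13104).
Need 4217⁻¹ mod 13104. Extended Euclid on (13104, 4217):
13104 = 3×4217 + 453
4217 = 9×453 + 140
453 = 3×140 + 33
140 = 4×33 + 8
33 = 4×8 + 1
8 = 8×1 + 0
Back-substitute:
1 = 33 − 4·8
1 = −4·140 + 17·33
1 = 17·453 − 55·140
1 = −55·4217 + 512·453
1 = 512·13104 − 1591·4217
4217⁻¹ ≡ 11513 (mod 13104), so k ≡ 11513·11047 ≡ 9791 (mod 13104).
x = 3922 + 4217·9791 = 41292569.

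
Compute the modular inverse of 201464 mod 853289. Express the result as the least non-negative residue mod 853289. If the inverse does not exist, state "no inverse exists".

Apply the Euclidean algorithm to 853289 and 201464:
853289 = 4×201464 + 47433
201464 = 4×47433 + 11732
47433 = 4×11732 + 505
11732 = 23×505 + 117
505 = 4×117 + 37
117 = 3×37 + 6
37 = 6×6 + 1
6 = 6×1 + 0
gcd = 1, so the inverse exists. Back-substitute:
1 = 37 − 6·6
1 = −6·117 + 19·37
1 = 19·505 − 82·117
1 = −82·11732 + 1905·505
1 = 1905·47433 − 7702·11732
1 = −7702·201464 + 32713·47433
1 = 32713·853289 − 138554·201464
Hence 201464⁻¹ ≡ -138554 ≡ 714735 (mod 853289).

714735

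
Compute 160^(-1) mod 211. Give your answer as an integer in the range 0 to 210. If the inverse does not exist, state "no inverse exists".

Extended Euclidean algorithm:
211 = 1·160 + 51
160 = 3·51 + 7
51 = 7·7 + 2
7 = 3·2 + 1
2 = 2·1 + 0
Since gcd(160, 211) = 1, back-substitute to write 1 as a combination:
1 = 7 − 3·2
1 = −3·51 + 22·7
1 = 22·160 − 69·51
1 = −69·211 + 91·160
So 160·91 ≡ 1 (mod 211).

91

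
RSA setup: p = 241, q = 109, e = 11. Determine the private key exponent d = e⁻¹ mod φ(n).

18851

φ(n) = (p−1)(q−1) = 240·108 = 25920.
Need d with 11·d ≡ 1 (mod 25920). Apply the extended Euclidean algorithm:
25920 = 2356·11 + 4
11 = 2·4 + 3
4 = 1·3 + 1
3 = 3·1 + 0
Back-substitute:
1 = 4 − 3
1 = −11 + 3·4
1 = 3·25920 − 7069·11
So 11·(-7069) ≡ 1 (mod 25920), hence d ≡ -7069 ≡ 18851 (mod 25920).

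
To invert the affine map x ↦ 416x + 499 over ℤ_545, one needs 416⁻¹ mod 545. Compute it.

376

Extended Euclidean algorithm:
545 = 1*416 + 129
416 = 3*129 + 29
129 = 4*29 + 13
29 = 2*13 + 3
13 = 4*3 + 1
3 = 3*1 + 0
Since gcd(416, 545) = 1, back-substitute to write 1 as a combination:
1 = 13 − 4·3
1 = −4·29 + 9·13
1 = 9·129 − 40·29
1 = −40·416 + 129·129
1 = 129·545 − 169·416
Hence 416⁻¹ ≡ -169 ≡ 376 (mod 545).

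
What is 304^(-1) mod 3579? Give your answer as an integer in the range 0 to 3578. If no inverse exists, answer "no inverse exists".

1660

Apply the Euclidean algorithm to 3579 and 304:
3579 = 11*304 + 235
304 = 1*235 + 69
235 = 3*69 + 28
69 = 2*28 + 13
28 = 2*13 + 2
13 = 6*2 + 1
2 = 2*1 + 0
gcd = 1, so the inverse exists. Back-substitute:
1 = 13 − 6·2
1 = −6·28 + 13·13
1 = 13·69 − 32·28
1 = −32·235 + 109·69
1 = 109·304 − 141·235
1 = −141·3579 + 1660·304
So 304·1660 ≡ 1 (mod 3579).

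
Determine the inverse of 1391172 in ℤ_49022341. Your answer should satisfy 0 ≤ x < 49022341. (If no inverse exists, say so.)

Extended Euclidean algorithm:
49022341 = 35·1391172 + 331321
1391172 = 4·331321 + 65888
331321 = 5·65888 + 1881
65888 = 35·1881 + 53
1881 = 35·53 + 26
53 = 2·26 + 1
26 = 26·1 + 0
Since gcd(1391172, 49022341) = 1, back-substitute to write 1 as a combination:
1 = 53 − 2·26
1 = −2·1881 + 71·53
1 = 71·65888 − 2487·1881
1 = −2487·331321 + 12506·65888
1 = 12506·1391172 − 52511·331321
1 = −52511·49022341 + 1850391·1391172
So 1391172·1850391 ≡ 1 (mod 49022341).

1850391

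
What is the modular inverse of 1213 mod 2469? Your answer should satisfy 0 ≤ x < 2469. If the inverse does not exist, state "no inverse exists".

Apply the Euclidean algorithm to 2469 and 1213:
2469 = 2*1213 + 43
1213 = 28*43 + 9
43 = 4*9 + 7
9 = 1*7 + 2
7 = 3*2 + 1
2 = 2*1 + 0
gcd = 1, so the inverse exists. Back-substitute:
1 = 7 − 3·2
1 = −3·9 + 4·7
1 = 4·43 − 19·9
1 = −19·1213 + 536·43
1 = 536·2469 − 1091·1213
Thus 1213·(-1091) ≡ 1 (mod 2469); reducing, -1091 mod 2469 = 1378.

1378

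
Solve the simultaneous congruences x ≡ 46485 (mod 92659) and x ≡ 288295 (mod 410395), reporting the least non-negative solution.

9929384925

Write x = 46485 + 92659·k. Then 92659·k ≡ 288295 − 46485 ≡ 241810 (mod 410395).
Need 92659⁻¹ mod 410395. Extended Euclid on (410395, 92659):
410395 = 4·92659 + 39759
92659 = 2·39759 + 13141
39759 = 3·13141 + 336
13141 = 39·336 + 37
336 = 9·37 + 3
37 = 12·3 + 1
3 = 3·1 + 0
Back-substitute:
1 = 37 − 12·3
1 = −12·336 + 109·37
1 = 109·13141 − 4263·336
1 = −4263·39759 + 12898·13141
1 = 12898·92659 − 30059·39759
1 = −30059·410395 + 133134·92659
92659⁻¹ ≡ 133134 (mod 410395), so k ≡ 133134·241810 ≡ 107160 (mod 410395).
x = 46485 + 92659·107160 = 9929384925.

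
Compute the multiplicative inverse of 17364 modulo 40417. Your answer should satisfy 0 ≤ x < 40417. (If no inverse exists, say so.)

Apply the Euclidean algorithm to 40417 and 17364:
40417 = 2*17364 + 5689
17364 = 3*5689 + 297
5689 = 19*297 + 46
297 = 6*46 + 21
46 = 2*21 + 4
21 = 5*4 + 1
4 = 4*1 + 0
The gcd is 1. Working backward:
1 = 21 − 5·4
1 = −5·46 + 11·21
1 = 11·297 − 71·46
1 = −71·5689 + 1360·297
1 = 1360·17364 − 4151·5689
1 = −4151·40417 + 9662·17364
So 17364·9662 ≡ 1 (mod 40417).

9662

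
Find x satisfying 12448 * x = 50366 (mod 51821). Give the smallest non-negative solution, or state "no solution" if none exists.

26156

First find gcd(12448, 51821):
51821 = 4*12448 + 2029
12448 = 6*2029 + 274
2029 = 7*274 + 111
274 = 2*111 + 52
111 = 2*52 + 7
52 = 7*7 + 3
7 = 2*3 + 1
3 = 3*1 + 0
gcd = 1, so a unique solution mod 51821 exists.
Back-substitute for the Bézout coefficients:
1 = 7 − 2·3
1 = −2·52 + 15·7
1 = 15·111 − 32·52
1 = −32·274 + 79·111
1 = 79·2029 − 585·274
1 = −585·12448 + 3589·2029
1 = 3589·51821 − 14941·12448
So 12448·(-14941) ≡ 1 (mod 51821), giving 12448⁻¹ ≡ 36880.
x ≡ 12448⁻¹·50366 ≡ 36880·50366 ≡ 26156 (mod 51821).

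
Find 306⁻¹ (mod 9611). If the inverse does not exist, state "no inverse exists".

Apply the Euclidean algorithm to 9611 and 306:
9611 = 31*306 + 125
306 = 2*125 + 56
125 = 2*56 + 13
56 = 4*13 + 4
13 = 3*4 + 1
4 = 4*1 + 0
Since gcd(306, 9611) = 1, back-substitute to write 1 as a combination:
1 = 13 − 3·4
1 = −3·56 + 13·13
1 = 13·125 − 29·56
1 = −29·306 + 71·125
1 = 71·9611 − 2230·306
Thus 306·(-2230) ≡ 1 (mod 9611); reducing, -2230 mod 9611 = 7381.

7381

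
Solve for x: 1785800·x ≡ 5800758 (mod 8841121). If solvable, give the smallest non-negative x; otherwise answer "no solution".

6089485

First find gcd(1785800, 8841121):
8841121 = 4×1785800 + 1697921
1785800 = 1×1697921 + 87879
1697921 = 19×87879 + 28220
87879 = 3×28220 + 3219
28220 = 8×3219 + 2468
3219 = 1×2468 + 751
2468 = 3×751 + 215
751 = 3×215 + 106
215 = 2×106 + 3
106 = 35×3 + 1
3 = 3×1 + 0
gcd = 1, so a unique solution mod 8841121 exists.
Back-substitute for the Bézout coefficients:
1 = 106 − 35·3
1 = −35·215 + 71·106
1 = 71·751 − 248·215
1 = −248·2468 + 815·751
1 = 815·3219 − 1063·2468
1 = −1063·28220 + 9319·3219
1 = 9319·87879 − 29020·28220
1 = −29020·1697921 + 560699·87879
1 = 560699·1785800 − 589719·1697921
1 = −589719·8841121 + 2919575·1785800
So 1785800·(2919575) ≡ 1 (mod 8841121), giving 1785800⁻¹ ≡ 2919575.
x ≡ 1785800⁻¹·5800758 ≡ 2919575·5800758 ≡ 6089485 (mod 8841121).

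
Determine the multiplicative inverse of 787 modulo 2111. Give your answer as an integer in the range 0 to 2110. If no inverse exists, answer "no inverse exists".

Extended Euclidean algorithm:
2111 = 2·787 + 537
787 = 1·537 + 250
537 = 2·250 + 37
250 = 6·37 + 28
37 = 1·28 + 9
28 = 3·9 + 1
9 = 9·1 + 0
gcd = 1, so the inverse exists. Back-substitute:
1 = 28 − 3·9
1 = −3·37 + 4·28
1 = 4·250 − 27·37
1 = −27·537 + 58·250
1 = 58·787 − 85·537
1 = −85·2111 + 228·787
So 787·228 ≡ 1 (mod 2111).

228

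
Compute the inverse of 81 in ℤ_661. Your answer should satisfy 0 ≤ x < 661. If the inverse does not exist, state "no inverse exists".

Extended Euclidean algorithm:
661 = 8×81 + 13
81 = 6×13 + 3
13 = 4×3 + 1
3 = 3×1 + 0
The gcd is 1. Working backward:
1 = 13 − 4·3
1 = −4·81 + 25·13
1 = 25·661 − 204·81
Thus 81·(-204) ≡ 1 (mod 661); reducing, -204 mod 661 = 457.

457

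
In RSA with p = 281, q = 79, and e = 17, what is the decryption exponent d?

8993

φ(n) = (p−1)(q−1) = 280·78 = 21840.
Need d with 17·d ≡ 1 (mod 21840). Apply the extended Euclidean algorithm:
21840 = 1284·17 + 12
17 = 1·12 + 5
12 = 2·5 + 2
5 = 2·2 + 1
2 = 2·1 + 0
Back-substitute:
1 = 5 − 2·2
1 = −2·12 + 5·5
1 = 5·17 − 7·12
1 = −7·21840 + 8993·17
So 17·8993 ≡ 1 (mod 21840), hence d = 8993.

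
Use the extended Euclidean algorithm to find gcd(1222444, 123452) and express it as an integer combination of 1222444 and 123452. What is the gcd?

4

Apply Euclid's algorithm to 1222444 and 123452:
1222444 = 9×123452 + 111376
123452 = 1×111376 + 12076
111376 = 9×12076 + 2692
12076 = 4×2692 + 1308
2692 = 2×1308 + 76
1308 = 17×76 + 16
76 = 4×16 + 12
16 = 1×12 + 4
12 = 3×4 + 0
gcd(1222444, 123452) = 4.
Working backward:
4 = 16 − 12
4 = −76 + 5·16
4 = 5·1308 − 86·76
4 = −86·2692 + 177·1308
4 = 177·12076 − 794·2692
4 = −794·111376 + 7323·12076
4 = 7323·123452 − 8117·111376
4 = −8117·1222444 + 80376·123452
So 4 = (-8117)·1222444 + (80376)·123452.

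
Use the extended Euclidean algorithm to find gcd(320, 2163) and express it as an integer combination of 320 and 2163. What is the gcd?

Euclidean algorithm:
2163 = 6*320 + 243
320 = 1*243 + 77
243 = 3*77 + 12
77 = 6*12 + 5
12 = 2*5 + 2
5 = 2*2 + 1
2 = 2*1 + 0
gcd(320, 2163) = 1.
Back-substituting:
1 = 5 − 2·2
1 = −2·12 + 5·5
1 = 5·77 − 32·12
1 = −32·243 + 101·77
1 = 101·320 − 133·243
1 = −133·2163 + 899·320
So 1 = (-133)·2163 + (899)·320.

1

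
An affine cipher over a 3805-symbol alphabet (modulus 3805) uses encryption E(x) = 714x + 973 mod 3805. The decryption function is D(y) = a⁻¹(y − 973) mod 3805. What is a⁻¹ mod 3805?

3384

gcd(3805, 714) by repeated division:
3805 = 5×714 + 235
714 = 3×235 + 9
235 = 26×9 + 1
9 = 9×1 + 0
gcd = 1, so the inverse exists. Back-substitute:
1 = 235 − 26·9
1 = −26·714 + 79·235
1 = 79·3805 − 421·714
Thus 714·(-421) ≡ 1 (mod 3805); reducing, -421 mod 3805 = 3384.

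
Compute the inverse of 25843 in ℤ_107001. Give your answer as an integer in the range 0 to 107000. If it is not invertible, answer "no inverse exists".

Run Euclid on (107001, 25843):
107001 = 4*25843 + 3629
25843 = 7*3629 + 440
3629 = 8*440 + 109
440 = 4*109 + 4
109 = 27*4 + 1
4 = 4*1 + 0
The gcd is 1. Working backward:
1 = 109 − 27·4
1 = −27·440 + 109·109
1 = 109·3629 − 899·440
1 = −899·25843 + 6402·3629
1 = 6402·107001 − 26507·25843
So 25843·(-26507) ≡ 1 (mod 107001), and -26507 ≡ 80494 (mod 107001).

80494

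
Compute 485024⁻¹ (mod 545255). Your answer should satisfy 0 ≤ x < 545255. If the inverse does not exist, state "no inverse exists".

Apply the Euclidean algorithm to 545255 and 485024:
545255 = 1×485024 + 60231
485024 = 8×60231 + 3176
60231 = 18×3176 + 3063
3176 = 1×3063 + 113
3063 = 27×113 + 12
113 = 9×12 + 5
12 = 2×5 + 2
5 = 2×2 + 1
2 = 2×1 + 0
gcd = 1, so the inverse exists. Back-substitute:
1 = 5 − 2·2
1 = −2·12 + 5·5
1 = 5·113 − 47·12
1 = −47·3063 + 1274·113
1 = 1274·3176 − 1321·3063
1 = −1321·60231 + 25052·3176
1 = 25052·485024 − 201737·60231
1 = −201737·545255 + 226789·485024
So 485024·226789 ≡ 1 (mod 545255).

226789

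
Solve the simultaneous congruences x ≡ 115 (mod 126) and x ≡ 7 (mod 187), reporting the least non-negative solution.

13471

Write x = 115 + 126·k. Then 126·k ≡ 7 − 115 ≡ 79 (mod 187).
Need 126⁻¹ mod 187. Extended Euclid on (187, 126):
187 = 1*126 + 61
126 = 2*61 + 4
61 = 15*4 + 1
4 = 4*1 + 0
Back-substitute:
1 = 61 − 15·4
1 = −15·126 + 31·61
1 = 31·187 − 46·126
126⁻¹ ≡ 141 (mod 187), so k ≡ 141·79 ≡ 106 (mod 187).
x = 115 + 126·106 = 13471.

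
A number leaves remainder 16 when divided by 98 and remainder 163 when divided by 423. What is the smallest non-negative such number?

20890

Write x = 16 + 98·k. Then 98·k ≡ 163 − 16 ≡ 147 (mod 423).
Need 98⁻¹ mod 423. Extended Euclid on (423, 98):
423 = 4*98 + 31
98 = 3*31 + 5
31 = 6*5 + 1
5 = 5*1 + 0
Back-substitute:
1 = 31 − 6·5
1 = −6·98 + 19·31
1 = 19·423 − 82·98
98⁻¹ ≡ 341 (mod 423), so k ≡ 341·147 ≡ 213 (mod 423).
x = 16 + 98·213 = 20890.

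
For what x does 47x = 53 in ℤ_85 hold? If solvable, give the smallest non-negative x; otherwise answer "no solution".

59

First find gcd(47, 85):
85 = 1·47 + 38
47 = 1·38 + 9
38 = 4·9 + 2
9 = 4·2 + 1
2 = 2·1 + 0
gcd = 1, so a unique solution mod 85 exists.
Back-substitute for the Bézout coefficients:
1 = 9 − 4·2
1 = −4·38 + 17·9
1 = 17·47 − 21·38
1 = −21·85 + 38·47
So 47·(38) ≡ 1 (mod 85), giving 47⁻¹ ≡ 38.
x ≡ 47⁻¹·53 ≡ 38·53 ≡ 59 (mod 85).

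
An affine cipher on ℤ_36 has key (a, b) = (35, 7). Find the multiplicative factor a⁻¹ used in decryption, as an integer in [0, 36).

Extended Euclidean algorithm:
36 = 1*35 + 1
35 = 35*1 + 0
gcd = 1, so the inverse exists. Back-substitute:
1 = 36 − 35
So 35·(-1) ≡ 1 (mod 36), and -1 ≡ 35 (mod 36).

35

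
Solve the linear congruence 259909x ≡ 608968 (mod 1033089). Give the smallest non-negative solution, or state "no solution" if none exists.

526621

First find gcd(259909, 1033089):
1033089 = 3×259909 + 253362
259909 = 1×253362 + 6547
253362 = 38×6547 + 4576
6547 = 1×4576 + 1971
4576 = 2×1971 + 634
1971 = 3×634 + 69
634 = 9×69 + 13
69 = 5×13 + 4
13 = 3×4 + 1
4 = 4×1 + 0
gcd = 1, so a unique solution mod 1033089 exists.
Back-substitute for the Bézout coefficients:
1 = 13 − 3·4
1 = −3·69 + 16·13
1 = 16·634 − 147·69
1 = −147·1971 + 457·634
1 = 457·4576 − 1061·1971
1 = −1061·6547 + 1518·4576
1 = 1518·253362 − 58745·6547
1 = −58745·259909 + 60263·253362
1 = 60263·1033089 − 239534·259909
So 259909·(-239534) ≡ 1 (mod 1033089), giving 259909⁻¹ ≡ 793555.
x ≡ 259909⁻¹·608968 ≡ 793555·608968 ≡ 526621 (mod 1033089).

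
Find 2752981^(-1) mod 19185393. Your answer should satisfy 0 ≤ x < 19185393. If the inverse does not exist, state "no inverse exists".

13105477

Extended Euclidean algorithm:
19185393 = 6×2752981 + 2667507
2752981 = 1×2667507 + 85474
2667507 = 31×85474 + 17813
85474 = 4×17813 + 14222
17813 = 1×14222 + 3591
14222 = 3×3591 + 3449
3591 = 1×3449 + 142
3449 = 24×142 + 41
142 = 3×41 + 19
41 = 2×19 + 3
19 = 6×3 + 1
3 = 3×1 + 0
Since gcd(2752981, 19185393) = 1, back-substitute to write 1 as a combination:
1 = 19 − 6·3
1 = −6·41 + 13·19
1 = 13·142 − 45·41
1 = −45·3449 + 1093·142
1 = 1093·3591 − 1138·3449
1 = −1138·14222 + 4507·3591
1 = 4507·17813 − 5645·14222
1 = −5645·85474 + 27087·17813
1 = 27087·2667507 − 845342·85474
1 = −845342·2752981 + 872429·2667507
1 = 872429·19185393 − 6079916·2752981
Hence 2752981⁻¹ ≡ -6079916 ≡ 13105477 (mod 19185393).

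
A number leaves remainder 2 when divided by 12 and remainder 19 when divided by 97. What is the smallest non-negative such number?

698

Write x = 2 + 12·k. Then 12·k ≡ 19 − 2 ≡ 17 (mod 97).
Need 12⁻¹ mod 97. Extended Euclid on (97, 12):
97 = 8×12 + 1
12 = 12×1 + 0
Back-substitute:
1 = 97 − 8·12
12⁻¹ ≡ 89 (mod 97), so k ≡ 89·17 ≡ 58 (mod 97).
x = 2 + 12·58 = 698.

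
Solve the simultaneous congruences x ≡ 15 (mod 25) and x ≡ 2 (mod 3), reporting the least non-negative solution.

65

Write x = 15 + 25·k. Then 25·k ≡ 2 − 15 ≡ 2 (mod 3).
Need 25⁻¹ mod 3. Extended Euclid on (3, 1):
3 = 3·1 + 0
25⁻¹ ≡ 1 (mod 3), so k ≡ 1·2 ≡ 2 (mod 3).
x = 15 + 25·2 = 65.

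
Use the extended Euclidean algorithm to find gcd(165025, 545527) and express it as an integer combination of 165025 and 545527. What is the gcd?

1

Apply Euclid's algorithm to 545527 and 165025:
545527 = 3*165025 + 50452
165025 = 3*50452 + 13669
50452 = 3*13669 + 9445
13669 = 1*9445 + 4224
9445 = 2*4224 + 997
4224 = 4*997 + 236
997 = 4*236 + 53
236 = 4*53 + 24
53 = 2*24 + 5
24 = 4*5 + 4
5 = 1*4 + 1
4 = 4*1 + 0
gcd(165025, 545527) = 1.
Back-substituting:
1 = 5 − 4
1 = −24 + 5·5
1 = 5·53 − 11·24
1 = −11·236 + 49·53
1 = 49·997 − 207·236
1 = −207·4224 + 877·997
1 = 877·9445 − 1961·4224
1 = −1961·13669 + 2838·9445
1 = 2838·50452 − 10475·13669
1 = −10475·165025 + 34263·50452
1 = 34263·545527 − 113264·165025
So 1 = (34263)·545527 + (-113264)·165025.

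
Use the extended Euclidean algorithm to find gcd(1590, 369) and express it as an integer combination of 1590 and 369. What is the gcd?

Repeated division:
1590 = 4×369 + 114
369 = 3×114 + 27
114 = 4×27 + 6
27 = 4×6 + 3
6 = 2×3 + 0
gcd(1590, 369) = 3.
Working backward:
3 = 27 − 4·6
3 = −4·114 + 17·27
3 = 17·369 − 55·114
3 = −55·1590 + 237·369
So 3 = (-55)·1590 + (237)·369.

3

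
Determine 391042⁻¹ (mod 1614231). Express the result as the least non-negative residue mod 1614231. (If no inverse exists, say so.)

1544455

Run Euclid on (1614231, 391042):
1614231 = 4×391042 + 50063
391042 = 7×50063 + 40601
50063 = 1×40601 + 9462
40601 = 4×9462 + 2753
9462 = 3×2753 + 1203
2753 = 2×1203 + 347
1203 = 3×347 + 162
347 = 2×162 + 23
162 = 7×23 + 1
23 = 23×1 + 0
Since gcd(391042, 1614231) = 1, back-substitute to write 1 as a combination:
1 = 162 − 7·23
1 = −7·347 + 15·162
1 = 15·1203 − 52·347
1 = −52·2753 + 119·1203
1 = 119·9462 − 409·2753
1 = −409·40601 + 1755·9462
1 = 1755·50063 − 2164·40601
1 = −2164·391042 + 16903·50063
1 = 16903·1614231 − 69776·391042
So 391042·(-69776) ≡ 1 (mod 1614231), and -69776 ≡ 1544455 (mod 1614231).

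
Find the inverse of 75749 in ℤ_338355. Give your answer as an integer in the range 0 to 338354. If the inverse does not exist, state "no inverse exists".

Extended Euclidean algorithm:
338355 = 4*75749 + 35359
75749 = 2*35359 + 5031
35359 = 7*5031 + 142
5031 = 35*142 + 61
142 = 2*61 + 20
61 = 3*20 + 1
20 = 20*1 + 0
Since gcd(75749, 338355) = 1, back-substitute to write 1 as a combination:
1 = 61 − 3·20
1 = −3·142 + 7·61
1 = 7·5031 − 248·142
1 = −248·35359 + 1743·5031
1 = 1743·75749 − 3734·35359
1 = −3734·338355 + 16679·75749
So 75749·16679 ≡ 1 (mod 338355).

16679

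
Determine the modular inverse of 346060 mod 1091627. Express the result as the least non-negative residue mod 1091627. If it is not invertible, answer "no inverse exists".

Extended Euclidean algorithm:
1091627 = 3·346060 + 53447
346060 = 6·53447 + 25378
53447 = 2·25378 + 2691
25378 = 9·2691 + 1159
2691 = 2·1159 + 373
1159 = 3·373 + 40
373 = 9·40 + 13
40 = 3·13 + 1
13 = 13·1 + 0
The gcd is 1. Working backward:
1 = 40 − 3·13
1 = −3·373 + 28·40
1 = 28·1159 − 87·373
1 = −87·2691 + 202·1159
1 = 202·25378 − 1905·2691
1 = −1905·53447 + 4012·25378
1 = 4012·346060 − 25977·53447
1 = −25977·1091627 + 81943·346060
So 346060·81943 ≡ 1 (mod 1091627).

81943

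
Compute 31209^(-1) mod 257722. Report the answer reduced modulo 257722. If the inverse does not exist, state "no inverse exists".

137313

gcd(257722, 31209) by repeated division:
257722 = 8*31209 + 8050
31209 = 3*8050 + 7059
8050 = 1*7059 + 991
7059 = 7*991 + 122
991 = 8*122 + 15
122 = 8*15 + 2
15 = 7*2 + 1
2 = 2*1 + 0
gcd = 1, so the inverse exists. Back-substitute:
1 = 15 − 7·2
1 = −7·122 + 57·15
1 = 57·991 − 463·122
1 = −463·7059 + 3298·991
1 = 3298·8050 − 3761·7059
1 = −3761·31209 + 14581·8050
1 = 14581·257722 − 120409·31209
Thus 31209·(-120409) ≡ 1 (mod 257722); reducing, -120409 mod 257722 = 137313.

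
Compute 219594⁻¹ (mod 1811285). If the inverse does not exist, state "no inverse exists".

Extended Euclidean algorithm:
1811285 = 8*219594 + 54533
219594 = 4*54533 + 1462
54533 = 37*1462 + 439
1462 = 3*439 + 145
439 = 3*145 + 4
145 = 36*4 + 1
4 = 4*1 + 0
gcd = 1, so the inverse exists. Back-substitute:
1 = 145 − 36·4
1 = −36·439 + 109·145
1 = 109·1462 − 363·439
1 = −363·54533 + 13540·1462
1 = 13540·219594 − 54523·54533
1 = −54523·1811285 + 449724·219594
So 219594·449724 ≡ 1 (mod 1811285).

449724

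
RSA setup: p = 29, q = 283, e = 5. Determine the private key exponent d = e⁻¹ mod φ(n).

6317

φ(n) = (p−1)(q−1) = 28·282 = 7896.
Need d with 5·d ≡ 1 (mod 7896). Apply the extended Euclidean algorithm:
7896 = 1579*5 + 1
5 = 5*1 + 0
Back-substitute:
1 = 7896 − 1579·5
So 5·(-1579) ≡ 1 (mod 7896), hence d ≡ -1579 ≡ 6317 (mod 7896).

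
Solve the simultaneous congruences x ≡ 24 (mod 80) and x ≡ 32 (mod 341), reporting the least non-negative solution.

Write x = 24 + 80·k. Then 80·k ≡ 32 − 24 ≡ 8 (mod 341).
Need 80⁻¹ mod 341. Extended Euclid on (341, 80):
341 = 4·80 + 21
80 = 3·21 + 17
21 = 1·17 + 4
17 = 4·4 + 1
4 = 4·1 + 0
Back-substitute:
1 = 17 − 4·4
1 = −4·21 + 5·17
1 = 5·80 − 19·21
1 = −19·341 + 81·80
80⁻¹ ≡ 81 (mod 341), so k ≡ 81·8 ≡ 307 (mod 341).
x = 24 + 80·307 = 24584.

24584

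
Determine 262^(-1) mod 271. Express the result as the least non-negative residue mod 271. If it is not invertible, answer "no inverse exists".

30

Run Euclid on (271, 262):
271 = 1*262 + 9
262 = 29*9 + 1
9 = 9*1 + 0
Since gcd(262, 271) = 1, back-substitute to write 1 as a combination:
1 = 262 − 29·9
1 = −29·271 + 30·262
So 262·30 ≡ 1 (mod 271).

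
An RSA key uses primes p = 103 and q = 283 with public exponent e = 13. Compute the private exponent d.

17701

φ(n) = (p−1)(q−1) = 102·282 = 28764.
Need d with 13·d ≡ 1 (mod 28764). Apply the extended Euclidean algorithm:
28764 = 2212·13 + 8
13 = 1·8 + 5
8 = 1·5 + 3
5 = 1·3 + 2
3 = 1·2 + 1
2 = 2·1 + 0
Back-substitute:
1 = 3 − 2
1 = −5 + 2·3
1 = 2·8 − 3·5
1 = −3·13 + 5·8
1 = 5·28764 − 11063·13
So 13·(-11063) ≡ 1 (mod 28764), hence d ≡ -11063 ≡ 17701 (mod 28764).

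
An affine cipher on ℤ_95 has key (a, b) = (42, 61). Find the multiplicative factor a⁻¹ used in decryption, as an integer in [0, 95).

43

gcd(95, 42) by repeated division:
95 = 2*42 + 11
42 = 3*11 + 9
11 = 1*9 + 2
9 = 4*2 + 1
2 = 2*1 + 0
Since gcd(42, 95) = 1, back-substitute to write 1 as a combination:
1 = 9 − 4·2
1 = −4·11 + 5·9
1 = 5·42 − 19·11
1 = −19·95 + 43·42
So 42·43 ≡ 1 (mod 95).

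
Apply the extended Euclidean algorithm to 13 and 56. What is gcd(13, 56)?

Repeated division:
56 = 4*13 + 4
13 = 3*4 + 1
4 = 4*1 + 0
gcd(13, 56) = 1.
Express as a combination:
1 = 13 − 3·4
1 = −3·56 + 13·13
So 1 = (-3)·56 + (13)·13.

1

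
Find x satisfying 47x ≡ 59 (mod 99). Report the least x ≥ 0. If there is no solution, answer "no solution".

First find gcd(47, 99):
99 = 2*47 + 5
47 = 9*5 + 2
5 = 2*2 + 1
2 = 2*1 + 0
gcd = 1, so a unique solution mod 99 exists.
Back-substitute for the Bézout coefficients:
1 = 5 − 2·2
1 = −2·47 + 19·5
1 = 19·99 − 40·47
So 47·(-40) ≡ 1 (mod 99), giving 47⁻¹ ≡ 59.
x ≡ 47⁻¹·59 ≡ 59·59 ≡ 16 (mod 99).

16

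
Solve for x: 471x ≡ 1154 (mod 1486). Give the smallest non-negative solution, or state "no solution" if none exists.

First find gcd(471, 1486):
1486 = 3*471 + 73
471 = 6*73 + 33
73 = 2*33 + 7
33 = 4*7 + 5
7 = 1*5 + 2
5 = 2*2 + 1
2 = 2*1 + 0
gcd = 1, so a unique solution mod 1486 exists.
Back-substitute for the Bézout coefficients:
1 = 5 − 2·2
1 = −2·7 + 3·5
1 = 3·33 − 14·7
1 = −14·73 + 31·33
1 = 31·471 − 200·73
1 = −200·1486 + 631·471
So 471·(631) ≡ 1 (mod 1486), giving 471⁻¹ ≡ 631.
x ≡ 471⁻¹·1154 ≡ 631·1154 ≡ 34 (mod 1486).

34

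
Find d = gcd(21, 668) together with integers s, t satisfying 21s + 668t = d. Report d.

1

Euclidean algorithm:
668 = 31×21 + 17
21 = 1×17 + 4
17 = 4×4 + 1
4 = 4×1 + 0
gcd(21, 668) = 1.
Working backward:
1 = 17 − 4·4
1 = −4·21 + 5·17
1 = 5·668 − 159·21
So 1 = (5)·668 + (-159)·21.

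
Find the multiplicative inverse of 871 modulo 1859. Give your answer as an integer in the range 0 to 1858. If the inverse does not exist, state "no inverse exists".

Compute gcd(871, 1859):
1859 = 2*871 + 117
871 = 7*117 + 52
117 = 2*52 + 13
52 = 4*13 + 0
The gcd is 13, not 1, hence no inverse exists.

no inverse exists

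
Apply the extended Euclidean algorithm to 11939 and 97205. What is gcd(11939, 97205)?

1

Euclidean algorithm:
97205 = 8×11939 + 1693
11939 = 7×1693 + 88
1693 = 19×88 + 21
88 = 4×21 + 4
21 = 5×4 + 1
4 = 4×1 + 0
gcd(11939, 97205) = 1.
Back-substituting:
1 = 21 − 5·4
1 = −5·88 + 21·21
1 = 21·1693 − 404·88
1 = −404·11939 + 2849·1693
1 = 2849·97205 − 23196·11939
So 1 = (2849)·97205 + (-23196)·11939.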